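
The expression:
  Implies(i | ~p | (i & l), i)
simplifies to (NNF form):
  i | p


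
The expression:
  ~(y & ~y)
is always true.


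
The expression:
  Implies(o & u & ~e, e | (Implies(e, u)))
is always true.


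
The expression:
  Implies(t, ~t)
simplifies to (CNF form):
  ~t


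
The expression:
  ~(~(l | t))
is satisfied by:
  {t: True, l: True}
  {t: True, l: False}
  {l: True, t: False}


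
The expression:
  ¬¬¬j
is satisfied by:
  {j: False}


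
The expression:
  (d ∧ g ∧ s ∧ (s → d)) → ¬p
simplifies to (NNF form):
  ¬d ∨ ¬g ∨ ¬p ∨ ¬s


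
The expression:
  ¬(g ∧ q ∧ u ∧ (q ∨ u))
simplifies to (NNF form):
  ¬g ∨ ¬q ∨ ¬u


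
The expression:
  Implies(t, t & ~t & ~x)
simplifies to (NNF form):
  ~t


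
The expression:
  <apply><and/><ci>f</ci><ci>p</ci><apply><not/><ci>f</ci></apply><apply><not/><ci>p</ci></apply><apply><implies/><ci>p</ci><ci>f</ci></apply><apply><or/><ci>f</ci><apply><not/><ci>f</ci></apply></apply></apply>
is never true.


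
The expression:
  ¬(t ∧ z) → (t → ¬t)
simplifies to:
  z ∨ ¬t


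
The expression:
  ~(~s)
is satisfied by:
  {s: True}


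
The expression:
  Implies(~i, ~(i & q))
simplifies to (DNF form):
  True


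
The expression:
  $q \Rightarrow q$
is always true.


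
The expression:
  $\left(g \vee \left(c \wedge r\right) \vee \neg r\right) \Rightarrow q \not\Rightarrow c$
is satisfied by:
  {q: True, r: True, g: False, c: False}
  {q: True, r: False, g: False, c: False}
  {q: True, g: True, r: True, c: False}
  {q: True, g: True, r: False, c: False}
  {r: True, q: False, g: False, c: False}


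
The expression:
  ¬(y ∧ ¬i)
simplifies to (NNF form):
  i ∨ ¬y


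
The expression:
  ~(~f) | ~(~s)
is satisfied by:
  {s: True, f: True}
  {s: True, f: False}
  {f: True, s: False}


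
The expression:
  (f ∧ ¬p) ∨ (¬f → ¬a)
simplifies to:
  f ∨ ¬a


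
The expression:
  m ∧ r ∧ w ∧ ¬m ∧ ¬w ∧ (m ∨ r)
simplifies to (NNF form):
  False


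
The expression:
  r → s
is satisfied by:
  {s: True, r: False}
  {r: False, s: False}
  {r: True, s: True}


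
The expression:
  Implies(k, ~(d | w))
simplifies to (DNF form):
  ~k | (~d & ~w)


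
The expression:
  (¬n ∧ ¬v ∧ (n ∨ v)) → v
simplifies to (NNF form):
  True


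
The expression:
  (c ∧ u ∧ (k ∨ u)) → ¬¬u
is always true.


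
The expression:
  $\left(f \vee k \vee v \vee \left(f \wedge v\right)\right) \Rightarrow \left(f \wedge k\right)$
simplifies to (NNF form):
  $\left(f \vee \neg k\right) \wedge \left(f \vee \neg v\right) \wedge \left(k \vee \neg f\right)$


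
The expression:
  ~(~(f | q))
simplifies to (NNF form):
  f | q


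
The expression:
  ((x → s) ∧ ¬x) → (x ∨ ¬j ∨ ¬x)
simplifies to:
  True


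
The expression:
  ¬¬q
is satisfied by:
  {q: True}


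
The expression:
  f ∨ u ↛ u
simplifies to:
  f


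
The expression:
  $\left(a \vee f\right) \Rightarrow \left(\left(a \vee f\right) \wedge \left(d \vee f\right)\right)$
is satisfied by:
  {d: True, f: True, a: False}
  {d: True, f: False, a: False}
  {f: True, d: False, a: False}
  {d: False, f: False, a: False}
  {a: True, d: True, f: True}
  {a: True, d: True, f: False}
  {a: True, f: True, d: False}


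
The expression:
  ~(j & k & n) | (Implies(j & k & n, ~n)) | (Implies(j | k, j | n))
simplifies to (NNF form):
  True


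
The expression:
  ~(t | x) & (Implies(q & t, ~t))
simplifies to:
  ~t & ~x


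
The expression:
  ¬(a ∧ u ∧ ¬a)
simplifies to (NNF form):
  True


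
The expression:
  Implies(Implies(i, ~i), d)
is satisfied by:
  {i: True, d: True}
  {i: True, d: False}
  {d: True, i: False}


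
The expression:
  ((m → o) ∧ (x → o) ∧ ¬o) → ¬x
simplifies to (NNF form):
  True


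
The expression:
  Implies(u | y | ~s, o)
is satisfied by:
  {o: True, s: True, y: False, u: False}
  {o: True, y: False, s: False, u: False}
  {o: True, u: True, s: True, y: False}
  {o: True, u: True, y: False, s: False}
  {o: True, s: True, y: True, u: False}
  {o: True, y: True, s: False, u: False}
  {o: True, u: True, y: True, s: True}
  {o: True, u: True, y: True, s: False}
  {s: True, u: False, y: False, o: False}


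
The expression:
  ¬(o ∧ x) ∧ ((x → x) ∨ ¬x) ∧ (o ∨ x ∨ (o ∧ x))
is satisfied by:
  {x: True, o: False}
  {o: True, x: False}


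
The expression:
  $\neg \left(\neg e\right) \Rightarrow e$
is always true.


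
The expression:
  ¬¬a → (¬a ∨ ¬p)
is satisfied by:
  {p: False, a: False}
  {a: True, p: False}
  {p: True, a: False}


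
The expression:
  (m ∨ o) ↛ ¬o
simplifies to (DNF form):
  o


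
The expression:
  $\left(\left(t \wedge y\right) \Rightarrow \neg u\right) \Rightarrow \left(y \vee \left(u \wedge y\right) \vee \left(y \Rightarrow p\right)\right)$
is always true.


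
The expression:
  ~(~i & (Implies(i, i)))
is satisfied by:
  {i: True}


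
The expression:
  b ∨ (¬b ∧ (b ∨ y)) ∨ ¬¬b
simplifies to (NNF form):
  b ∨ y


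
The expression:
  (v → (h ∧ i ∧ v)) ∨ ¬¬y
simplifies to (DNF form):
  y ∨ (h ∧ i) ∨ ¬v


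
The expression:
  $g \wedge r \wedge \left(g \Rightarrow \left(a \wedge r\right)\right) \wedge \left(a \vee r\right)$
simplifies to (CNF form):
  $a \wedge g \wedge r$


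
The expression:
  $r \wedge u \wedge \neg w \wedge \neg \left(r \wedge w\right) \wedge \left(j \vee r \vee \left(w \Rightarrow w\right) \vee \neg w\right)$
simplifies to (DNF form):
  $r \wedge u \wedge \neg w$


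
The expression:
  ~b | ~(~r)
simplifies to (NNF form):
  r | ~b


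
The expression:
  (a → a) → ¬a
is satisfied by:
  {a: False}


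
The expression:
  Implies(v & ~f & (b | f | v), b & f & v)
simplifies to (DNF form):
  f | ~v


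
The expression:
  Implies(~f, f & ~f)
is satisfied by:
  {f: True}


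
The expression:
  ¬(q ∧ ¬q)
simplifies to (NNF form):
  True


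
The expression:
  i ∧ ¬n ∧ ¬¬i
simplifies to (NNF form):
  i ∧ ¬n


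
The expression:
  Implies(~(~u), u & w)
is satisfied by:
  {w: True, u: False}
  {u: False, w: False}
  {u: True, w: True}


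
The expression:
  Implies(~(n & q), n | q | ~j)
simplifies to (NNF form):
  n | q | ~j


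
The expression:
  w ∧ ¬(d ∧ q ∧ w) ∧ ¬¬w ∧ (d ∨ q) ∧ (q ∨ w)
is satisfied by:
  {w: True, d: True, q: False}
  {w: True, q: True, d: False}


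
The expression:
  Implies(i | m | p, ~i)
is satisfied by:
  {i: False}


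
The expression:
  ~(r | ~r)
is never true.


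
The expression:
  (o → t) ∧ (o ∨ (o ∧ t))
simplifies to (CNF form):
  o ∧ t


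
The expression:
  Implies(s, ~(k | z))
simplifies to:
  ~s | (~k & ~z)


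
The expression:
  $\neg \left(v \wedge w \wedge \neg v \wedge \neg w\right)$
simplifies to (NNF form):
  $\text{True}$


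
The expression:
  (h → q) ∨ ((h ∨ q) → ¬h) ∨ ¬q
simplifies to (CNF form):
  True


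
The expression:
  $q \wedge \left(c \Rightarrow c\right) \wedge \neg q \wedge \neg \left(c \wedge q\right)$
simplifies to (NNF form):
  $\text{False}$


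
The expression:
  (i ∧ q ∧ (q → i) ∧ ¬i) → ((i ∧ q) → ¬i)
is always true.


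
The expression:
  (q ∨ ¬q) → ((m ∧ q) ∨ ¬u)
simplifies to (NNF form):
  (m ∧ q) ∨ ¬u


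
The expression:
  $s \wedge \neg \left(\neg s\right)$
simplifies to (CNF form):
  $s$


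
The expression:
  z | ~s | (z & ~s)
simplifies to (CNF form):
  z | ~s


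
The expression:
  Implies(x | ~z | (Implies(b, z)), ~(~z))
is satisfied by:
  {z: True}


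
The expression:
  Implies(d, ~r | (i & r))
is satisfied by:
  {i: True, d: False, r: False}
  {d: False, r: False, i: False}
  {i: True, r: True, d: False}
  {r: True, d: False, i: False}
  {i: True, d: True, r: False}
  {d: True, i: False, r: False}
  {i: True, r: True, d: True}


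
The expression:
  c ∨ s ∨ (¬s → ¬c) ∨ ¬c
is always true.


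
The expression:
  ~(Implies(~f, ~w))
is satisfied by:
  {w: True, f: False}


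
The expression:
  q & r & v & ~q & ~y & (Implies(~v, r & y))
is never true.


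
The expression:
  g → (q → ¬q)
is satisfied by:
  {g: False, q: False}
  {q: True, g: False}
  {g: True, q: False}


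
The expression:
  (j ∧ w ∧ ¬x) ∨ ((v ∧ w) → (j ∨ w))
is always true.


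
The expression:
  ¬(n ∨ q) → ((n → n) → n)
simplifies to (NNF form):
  n ∨ q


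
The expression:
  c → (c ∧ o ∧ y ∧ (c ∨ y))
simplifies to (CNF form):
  (o ∨ ¬c) ∧ (y ∨ ¬c)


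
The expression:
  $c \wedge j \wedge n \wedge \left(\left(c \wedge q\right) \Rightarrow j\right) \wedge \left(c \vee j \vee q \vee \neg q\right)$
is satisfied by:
  {c: True, j: True, n: True}


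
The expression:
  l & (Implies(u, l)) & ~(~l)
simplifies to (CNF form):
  l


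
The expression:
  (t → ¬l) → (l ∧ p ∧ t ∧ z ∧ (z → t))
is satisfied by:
  {t: True, l: True}


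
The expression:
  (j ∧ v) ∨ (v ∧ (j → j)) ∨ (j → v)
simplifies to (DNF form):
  v ∨ ¬j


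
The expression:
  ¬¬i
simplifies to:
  i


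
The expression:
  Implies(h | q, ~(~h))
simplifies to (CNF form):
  h | ~q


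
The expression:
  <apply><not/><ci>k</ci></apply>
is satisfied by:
  {k: False}


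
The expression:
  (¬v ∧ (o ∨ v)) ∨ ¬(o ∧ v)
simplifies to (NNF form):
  ¬o ∨ ¬v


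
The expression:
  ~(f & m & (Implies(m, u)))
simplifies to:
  ~f | ~m | ~u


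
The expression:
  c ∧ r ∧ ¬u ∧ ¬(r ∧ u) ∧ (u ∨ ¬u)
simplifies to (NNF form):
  c ∧ r ∧ ¬u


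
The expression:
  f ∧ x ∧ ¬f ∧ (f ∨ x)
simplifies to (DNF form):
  False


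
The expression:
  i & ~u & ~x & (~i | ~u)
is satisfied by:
  {i: True, x: False, u: False}


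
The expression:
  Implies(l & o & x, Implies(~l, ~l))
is always true.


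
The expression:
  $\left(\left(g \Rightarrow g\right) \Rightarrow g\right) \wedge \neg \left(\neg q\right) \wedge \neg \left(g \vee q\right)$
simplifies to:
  $\text{False}$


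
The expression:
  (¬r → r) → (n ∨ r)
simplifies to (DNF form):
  True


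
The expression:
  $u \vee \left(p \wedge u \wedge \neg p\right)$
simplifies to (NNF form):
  $u$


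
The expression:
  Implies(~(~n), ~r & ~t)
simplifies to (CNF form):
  (~n | ~r) & (~n | ~t)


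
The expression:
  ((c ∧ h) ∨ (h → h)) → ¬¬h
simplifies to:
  h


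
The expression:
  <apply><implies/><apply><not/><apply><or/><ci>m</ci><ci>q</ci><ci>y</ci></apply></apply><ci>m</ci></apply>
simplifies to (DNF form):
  <apply><or/><ci>m</ci><ci>q</ci><ci>y</ci></apply>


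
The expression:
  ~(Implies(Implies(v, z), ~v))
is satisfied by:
  {z: True, v: True}


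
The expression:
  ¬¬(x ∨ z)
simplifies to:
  x ∨ z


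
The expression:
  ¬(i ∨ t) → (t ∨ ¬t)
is always true.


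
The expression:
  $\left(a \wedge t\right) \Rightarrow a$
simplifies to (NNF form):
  $\text{True}$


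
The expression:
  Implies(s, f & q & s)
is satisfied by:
  {q: True, f: True, s: False}
  {q: True, f: False, s: False}
  {f: True, q: False, s: False}
  {q: False, f: False, s: False}
  {q: True, s: True, f: True}


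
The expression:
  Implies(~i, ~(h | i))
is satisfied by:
  {i: True, h: False}
  {h: False, i: False}
  {h: True, i: True}


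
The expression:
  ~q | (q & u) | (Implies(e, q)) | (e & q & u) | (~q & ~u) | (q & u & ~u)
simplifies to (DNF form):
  True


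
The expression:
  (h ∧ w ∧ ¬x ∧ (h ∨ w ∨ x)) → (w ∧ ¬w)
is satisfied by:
  {x: True, w: False, h: False}
  {w: False, h: False, x: False}
  {h: True, x: True, w: False}
  {h: True, w: False, x: False}
  {x: True, w: True, h: False}
  {w: True, x: False, h: False}
  {h: True, w: True, x: True}


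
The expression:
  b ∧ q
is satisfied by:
  {b: True, q: True}


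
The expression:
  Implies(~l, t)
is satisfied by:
  {t: True, l: True}
  {t: True, l: False}
  {l: True, t: False}


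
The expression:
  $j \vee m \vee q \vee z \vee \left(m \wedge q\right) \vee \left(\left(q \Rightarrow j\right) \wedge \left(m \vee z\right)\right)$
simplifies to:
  $j \vee m \vee q \vee z$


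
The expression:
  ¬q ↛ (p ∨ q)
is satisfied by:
  {q: False, p: False}


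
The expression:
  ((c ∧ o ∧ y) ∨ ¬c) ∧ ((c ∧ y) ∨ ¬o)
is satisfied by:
  {y: True, o: False, c: False}
  {y: False, o: False, c: False}
  {c: True, o: True, y: True}


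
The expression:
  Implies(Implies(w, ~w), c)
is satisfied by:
  {c: True, w: True}
  {c: True, w: False}
  {w: True, c: False}


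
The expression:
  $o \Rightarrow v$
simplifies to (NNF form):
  $v \vee \neg o$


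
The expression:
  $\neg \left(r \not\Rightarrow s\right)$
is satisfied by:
  {s: True, r: False}
  {r: False, s: False}
  {r: True, s: True}


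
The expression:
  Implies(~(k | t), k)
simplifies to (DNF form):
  k | t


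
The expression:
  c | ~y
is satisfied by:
  {c: True, y: False}
  {y: False, c: False}
  {y: True, c: True}


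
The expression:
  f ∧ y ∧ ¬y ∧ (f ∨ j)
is never true.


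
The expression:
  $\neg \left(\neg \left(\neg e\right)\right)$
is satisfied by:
  {e: False}


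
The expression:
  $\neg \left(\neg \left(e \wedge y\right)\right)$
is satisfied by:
  {e: True, y: True}


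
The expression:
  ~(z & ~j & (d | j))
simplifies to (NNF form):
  j | ~d | ~z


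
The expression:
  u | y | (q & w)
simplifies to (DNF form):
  u | y | (q & w)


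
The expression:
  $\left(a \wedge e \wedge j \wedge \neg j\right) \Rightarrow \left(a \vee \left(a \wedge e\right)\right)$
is always true.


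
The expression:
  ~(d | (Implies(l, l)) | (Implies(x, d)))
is never true.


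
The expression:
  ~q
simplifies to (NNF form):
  ~q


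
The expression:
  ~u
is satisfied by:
  {u: False}


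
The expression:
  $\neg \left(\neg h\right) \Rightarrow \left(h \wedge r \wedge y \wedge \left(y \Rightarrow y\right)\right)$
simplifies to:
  $\left(r \wedge y\right) \vee \neg h$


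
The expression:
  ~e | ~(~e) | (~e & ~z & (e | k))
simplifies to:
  True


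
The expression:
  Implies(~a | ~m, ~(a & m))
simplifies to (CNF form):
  True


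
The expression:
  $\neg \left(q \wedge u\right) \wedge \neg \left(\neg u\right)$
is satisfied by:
  {u: True, q: False}


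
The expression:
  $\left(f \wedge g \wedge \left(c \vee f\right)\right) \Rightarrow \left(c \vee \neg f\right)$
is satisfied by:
  {c: True, g: False, f: False}
  {g: False, f: False, c: False}
  {f: True, c: True, g: False}
  {f: True, g: False, c: False}
  {c: True, g: True, f: False}
  {g: True, c: False, f: False}
  {f: True, g: True, c: True}


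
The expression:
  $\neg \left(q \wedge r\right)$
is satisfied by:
  {q: False, r: False}
  {r: True, q: False}
  {q: True, r: False}


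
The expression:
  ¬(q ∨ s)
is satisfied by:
  {q: False, s: False}


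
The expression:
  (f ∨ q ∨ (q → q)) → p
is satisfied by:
  {p: True}


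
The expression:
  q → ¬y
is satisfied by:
  {q: False, y: False}
  {y: True, q: False}
  {q: True, y: False}


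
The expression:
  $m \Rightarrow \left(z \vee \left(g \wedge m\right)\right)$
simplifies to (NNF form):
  $g \vee z \vee \neg m$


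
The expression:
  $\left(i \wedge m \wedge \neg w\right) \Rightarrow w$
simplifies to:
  $w \vee \neg i \vee \neg m$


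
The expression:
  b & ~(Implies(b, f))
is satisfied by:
  {b: True, f: False}


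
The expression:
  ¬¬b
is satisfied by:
  {b: True}


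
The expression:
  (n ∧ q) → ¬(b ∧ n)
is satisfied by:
  {q: False, n: False, b: False}
  {b: True, q: False, n: False}
  {n: True, q: False, b: False}
  {b: True, n: True, q: False}
  {q: True, b: False, n: False}
  {b: True, q: True, n: False}
  {n: True, q: True, b: False}


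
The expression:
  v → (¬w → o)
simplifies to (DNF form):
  o ∨ w ∨ ¬v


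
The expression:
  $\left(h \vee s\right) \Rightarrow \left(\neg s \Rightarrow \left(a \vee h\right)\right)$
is always true.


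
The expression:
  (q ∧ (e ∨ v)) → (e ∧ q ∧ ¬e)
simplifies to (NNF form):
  (¬e ∧ ¬v) ∨ ¬q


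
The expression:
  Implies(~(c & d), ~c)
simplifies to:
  d | ~c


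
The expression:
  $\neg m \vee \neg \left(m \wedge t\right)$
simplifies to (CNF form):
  $\neg m \vee \neg t$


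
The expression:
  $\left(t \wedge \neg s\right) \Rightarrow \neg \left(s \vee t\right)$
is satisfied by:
  {s: True, t: False}
  {t: False, s: False}
  {t: True, s: True}


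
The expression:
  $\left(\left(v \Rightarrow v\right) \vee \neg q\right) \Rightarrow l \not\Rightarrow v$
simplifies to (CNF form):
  $l \wedge \neg v$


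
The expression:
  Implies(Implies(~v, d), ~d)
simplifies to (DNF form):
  ~d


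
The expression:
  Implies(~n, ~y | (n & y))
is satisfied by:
  {n: True, y: False}
  {y: False, n: False}
  {y: True, n: True}


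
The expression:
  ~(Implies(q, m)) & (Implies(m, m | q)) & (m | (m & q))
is never true.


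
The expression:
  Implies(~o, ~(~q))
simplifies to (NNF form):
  o | q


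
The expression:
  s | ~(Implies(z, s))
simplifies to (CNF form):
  s | z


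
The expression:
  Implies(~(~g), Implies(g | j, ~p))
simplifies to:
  ~g | ~p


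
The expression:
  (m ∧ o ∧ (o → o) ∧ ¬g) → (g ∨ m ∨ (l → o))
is always true.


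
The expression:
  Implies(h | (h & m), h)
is always true.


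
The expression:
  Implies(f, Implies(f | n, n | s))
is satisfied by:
  {n: True, s: True, f: False}
  {n: True, s: False, f: False}
  {s: True, n: False, f: False}
  {n: False, s: False, f: False}
  {f: True, n: True, s: True}
  {f: True, n: True, s: False}
  {f: True, s: True, n: False}


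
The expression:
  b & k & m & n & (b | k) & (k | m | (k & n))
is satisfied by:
  {m: True, b: True, n: True, k: True}


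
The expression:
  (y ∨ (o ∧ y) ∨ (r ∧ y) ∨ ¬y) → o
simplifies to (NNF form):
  o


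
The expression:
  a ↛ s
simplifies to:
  a ∧ ¬s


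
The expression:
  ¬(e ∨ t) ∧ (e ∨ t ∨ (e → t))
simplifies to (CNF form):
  ¬e ∧ ¬t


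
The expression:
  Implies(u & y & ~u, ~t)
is always true.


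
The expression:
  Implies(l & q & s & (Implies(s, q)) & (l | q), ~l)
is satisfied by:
  {l: False, q: False, s: False}
  {s: True, l: False, q: False}
  {q: True, l: False, s: False}
  {s: True, q: True, l: False}
  {l: True, s: False, q: False}
  {s: True, l: True, q: False}
  {q: True, l: True, s: False}


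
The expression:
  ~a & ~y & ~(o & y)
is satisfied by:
  {y: False, a: False}


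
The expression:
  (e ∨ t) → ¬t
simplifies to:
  ¬t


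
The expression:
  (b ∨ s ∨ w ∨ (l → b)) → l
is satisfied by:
  {l: True}


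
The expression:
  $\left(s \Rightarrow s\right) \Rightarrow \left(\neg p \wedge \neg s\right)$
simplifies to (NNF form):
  $\neg p \wedge \neg s$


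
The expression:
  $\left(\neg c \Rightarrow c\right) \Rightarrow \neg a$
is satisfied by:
  {c: False, a: False}
  {a: True, c: False}
  {c: True, a: False}


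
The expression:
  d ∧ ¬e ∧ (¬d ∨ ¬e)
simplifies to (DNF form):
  d ∧ ¬e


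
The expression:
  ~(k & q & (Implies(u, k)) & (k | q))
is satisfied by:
  {k: False, q: False}
  {q: True, k: False}
  {k: True, q: False}


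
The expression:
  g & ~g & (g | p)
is never true.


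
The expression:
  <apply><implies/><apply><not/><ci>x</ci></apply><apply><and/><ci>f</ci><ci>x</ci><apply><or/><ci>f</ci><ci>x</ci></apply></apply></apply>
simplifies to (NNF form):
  <ci>x</ci>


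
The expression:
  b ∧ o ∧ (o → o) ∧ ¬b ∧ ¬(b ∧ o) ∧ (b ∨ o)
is never true.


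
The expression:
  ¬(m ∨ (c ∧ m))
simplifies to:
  ¬m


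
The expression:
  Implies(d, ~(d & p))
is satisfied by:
  {p: False, d: False}
  {d: True, p: False}
  {p: True, d: False}


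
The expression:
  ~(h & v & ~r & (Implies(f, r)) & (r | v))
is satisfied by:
  {r: True, f: True, h: False, v: False}
  {r: True, h: False, v: False, f: False}
  {f: True, h: False, v: False, r: False}
  {f: False, h: False, v: False, r: False}
  {r: True, v: True, f: True, h: False}
  {r: True, v: True, f: False, h: False}
  {v: True, f: True, r: False, h: False}
  {v: True, r: False, h: False, f: False}
  {f: True, r: True, h: True, v: False}
  {r: True, h: True, f: False, v: False}
  {f: True, h: True, r: False, v: False}
  {h: True, r: False, v: False, f: False}
  {r: True, v: True, h: True, f: True}
  {r: True, v: True, h: True, f: False}
  {v: True, h: True, f: True, r: False}


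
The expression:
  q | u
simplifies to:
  q | u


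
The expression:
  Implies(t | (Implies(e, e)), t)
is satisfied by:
  {t: True}


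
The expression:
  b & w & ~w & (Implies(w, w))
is never true.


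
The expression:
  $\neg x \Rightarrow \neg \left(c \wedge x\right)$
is always true.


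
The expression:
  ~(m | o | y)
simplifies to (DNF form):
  ~m & ~o & ~y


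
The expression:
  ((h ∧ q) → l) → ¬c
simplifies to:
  (h ∧ q ∧ ¬l) ∨ ¬c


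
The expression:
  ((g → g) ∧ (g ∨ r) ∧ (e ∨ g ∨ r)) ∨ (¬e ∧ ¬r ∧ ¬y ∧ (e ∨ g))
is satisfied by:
  {r: True, g: True}
  {r: True, g: False}
  {g: True, r: False}


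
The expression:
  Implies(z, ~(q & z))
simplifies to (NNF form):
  ~q | ~z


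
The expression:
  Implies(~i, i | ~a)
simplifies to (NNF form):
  i | ~a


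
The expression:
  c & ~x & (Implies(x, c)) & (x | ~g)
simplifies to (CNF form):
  c & ~g & ~x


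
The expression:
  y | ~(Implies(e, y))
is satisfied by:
  {y: True, e: True}
  {y: True, e: False}
  {e: True, y: False}


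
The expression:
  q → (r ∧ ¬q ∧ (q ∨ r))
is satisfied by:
  {q: False}


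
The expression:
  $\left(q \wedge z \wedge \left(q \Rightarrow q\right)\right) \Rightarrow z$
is always true.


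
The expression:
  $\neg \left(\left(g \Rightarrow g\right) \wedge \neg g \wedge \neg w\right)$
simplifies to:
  $g \vee w$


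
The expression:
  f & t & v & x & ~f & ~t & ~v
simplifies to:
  False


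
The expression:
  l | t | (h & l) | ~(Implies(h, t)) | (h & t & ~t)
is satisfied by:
  {t: True, l: True, h: True}
  {t: True, l: True, h: False}
  {t: True, h: True, l: False}
  {t: True, h: False, l: False}
  {l: True, h: True, t: False}
  {l: True, h: False, t: False}
  {h: True, l: False, t: False}


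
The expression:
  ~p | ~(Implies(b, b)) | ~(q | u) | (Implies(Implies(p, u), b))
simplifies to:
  b | ~p | ~u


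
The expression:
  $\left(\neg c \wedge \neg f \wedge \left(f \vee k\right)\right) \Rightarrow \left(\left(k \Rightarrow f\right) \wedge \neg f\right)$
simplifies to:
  $c \vee f \vee \neg k$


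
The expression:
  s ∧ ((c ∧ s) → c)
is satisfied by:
  {s: True}


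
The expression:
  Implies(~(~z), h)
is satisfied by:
  {h: True, z: False}
  {z: False, h: False}
  {z: True, h: True}


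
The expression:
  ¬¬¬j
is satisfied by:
  {j: False}


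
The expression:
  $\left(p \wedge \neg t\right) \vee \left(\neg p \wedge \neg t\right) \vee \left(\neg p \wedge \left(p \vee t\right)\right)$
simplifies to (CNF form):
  $\neg p \vee \neg t$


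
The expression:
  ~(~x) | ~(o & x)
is always true.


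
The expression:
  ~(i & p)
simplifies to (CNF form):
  ~i | ~p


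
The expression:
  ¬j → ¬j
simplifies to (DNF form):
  True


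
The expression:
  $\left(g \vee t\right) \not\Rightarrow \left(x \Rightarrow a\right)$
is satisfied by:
  {x: True, t: True, g: True, a: False}
  {x: True, t: True, g: False, a: False}
  {x: True, g: True, t: False, a: False}


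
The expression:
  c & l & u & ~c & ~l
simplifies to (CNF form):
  False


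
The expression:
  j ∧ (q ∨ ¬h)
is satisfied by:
  {j: True, q: True, h: False}
  {j: True, h: False, q: False}
  {j: True, q: True, h: True}


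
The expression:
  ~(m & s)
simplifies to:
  ~m | ~s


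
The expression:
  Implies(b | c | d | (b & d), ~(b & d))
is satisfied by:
  {d: False, b: False}
  {b: True, d: False}
  {d: True, b: False}


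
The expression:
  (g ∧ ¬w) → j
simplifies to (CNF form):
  j ∨ w ∨ ¬g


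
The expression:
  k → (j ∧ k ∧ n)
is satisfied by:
  {n: True, j: True, k: False}
  {n: True, j: False, k: False}
  {j: True, n: False, k: False}
  {n: False, j: False, k: False}
  {n: True, k: True, j: True}


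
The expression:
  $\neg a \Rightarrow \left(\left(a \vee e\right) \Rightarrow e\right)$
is always true.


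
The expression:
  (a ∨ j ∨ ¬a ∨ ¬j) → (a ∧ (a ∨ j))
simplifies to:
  a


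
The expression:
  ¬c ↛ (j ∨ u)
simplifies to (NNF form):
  ¬c ∧ ¬j ∧ ¬u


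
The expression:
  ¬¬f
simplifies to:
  f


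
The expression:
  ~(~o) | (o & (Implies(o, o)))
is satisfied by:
  {o: True}


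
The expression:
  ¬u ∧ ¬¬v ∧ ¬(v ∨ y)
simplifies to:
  False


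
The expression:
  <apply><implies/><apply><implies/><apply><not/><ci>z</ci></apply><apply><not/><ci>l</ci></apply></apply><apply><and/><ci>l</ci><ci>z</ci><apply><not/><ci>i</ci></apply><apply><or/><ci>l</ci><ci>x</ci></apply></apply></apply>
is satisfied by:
  {l: True, z: False, i: False}
  {i: True, l: True, z: False}
  {z: True, l: True, i: False}


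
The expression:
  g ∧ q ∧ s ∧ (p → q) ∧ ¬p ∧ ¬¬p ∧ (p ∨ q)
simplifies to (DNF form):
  False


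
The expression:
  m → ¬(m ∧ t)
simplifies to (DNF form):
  ¬m ∨ ¬t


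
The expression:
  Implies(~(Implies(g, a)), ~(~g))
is always true.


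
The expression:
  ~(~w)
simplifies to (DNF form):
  w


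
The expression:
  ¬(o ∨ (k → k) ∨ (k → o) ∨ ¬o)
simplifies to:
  False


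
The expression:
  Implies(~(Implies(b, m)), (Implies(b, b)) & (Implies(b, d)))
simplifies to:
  d | m | ~b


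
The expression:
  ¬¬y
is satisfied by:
  {y: True}


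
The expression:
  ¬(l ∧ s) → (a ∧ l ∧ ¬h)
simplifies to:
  l ∧ (a ∨ s) ∧ (s ∨ ¬h)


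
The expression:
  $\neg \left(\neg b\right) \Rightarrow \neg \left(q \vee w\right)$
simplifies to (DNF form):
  $\left(\neg q \wedge \neg w\right) \vee \neg b$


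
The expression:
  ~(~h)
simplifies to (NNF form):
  h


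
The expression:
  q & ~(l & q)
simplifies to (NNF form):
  q & ~l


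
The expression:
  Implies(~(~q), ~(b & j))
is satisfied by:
  {q: False, b: False, j: False}
  {j: True, q: False, b: False}
  {b: True, q: False, j: False}
  {j: True, b: True, q: False}
  {q: True, j: False, b: False}
  {j: True, q: True, b: False}
  {b: True, q: True, j: False}


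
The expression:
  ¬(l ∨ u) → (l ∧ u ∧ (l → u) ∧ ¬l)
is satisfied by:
  {l: True, u: True}
  {l: True, u: False}
  {u: True, l: False}


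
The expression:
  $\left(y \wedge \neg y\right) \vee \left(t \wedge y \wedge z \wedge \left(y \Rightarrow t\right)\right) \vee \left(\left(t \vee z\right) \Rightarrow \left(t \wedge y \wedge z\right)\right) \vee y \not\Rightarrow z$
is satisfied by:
  {y: True, t: False, z: False}
  {t: False, z: False, y: False}
  {y: True, t: True, z: False}
  {y: True, z: True, t: True}


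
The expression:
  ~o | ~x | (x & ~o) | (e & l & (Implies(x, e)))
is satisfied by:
  {e: True, l: True, o: False, x: False}
  {e: True, l: False, o: False, x: False}
  {l: True, e: False, o: False, x: False}
  {e: False, l: False, o: False, x: False}
  {x: True, e: True, l: True, o: False}
  {x: True, e: True, l: False, o: False}
  {x: True, l: True, e: False, o: False}
  {x: True, l: False, e: False, o: False}
  {e: True, o: True, l: True, x: False}
  {e: True, o: True, l: False, x: False}
  {o: True, l: True, e: False, x: False}
  {o: True, e: False, l: False, x: False}
  {x: True, e: True, o: True, l: True}


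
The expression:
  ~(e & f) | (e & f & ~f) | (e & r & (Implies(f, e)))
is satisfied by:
  {r: True, e: False, f: False}
  {e: False, f: False, r: False}
  {f: True, r: True, e: False}
  {f: True, e: False, r: False}
  {r: True, e: True, f: False}
  {e: True, r: False, f: False}
  {f: True, e: True, r: True}


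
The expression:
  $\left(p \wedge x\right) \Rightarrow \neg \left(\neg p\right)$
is always true.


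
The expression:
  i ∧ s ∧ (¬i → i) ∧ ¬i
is never true.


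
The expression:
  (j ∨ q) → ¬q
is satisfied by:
  {q: False}


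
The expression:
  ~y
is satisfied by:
  {y: False}


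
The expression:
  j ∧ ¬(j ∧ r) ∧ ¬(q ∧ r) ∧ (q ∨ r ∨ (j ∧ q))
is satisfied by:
  {j: True, q: True, r: False}


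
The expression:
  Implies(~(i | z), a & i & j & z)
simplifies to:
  i | z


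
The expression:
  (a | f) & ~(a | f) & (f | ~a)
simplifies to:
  False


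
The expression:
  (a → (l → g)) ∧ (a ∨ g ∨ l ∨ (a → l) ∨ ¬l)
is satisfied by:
  {g: True, l: False, a: False}
  {l: False, a: False, g: False}
  {a: True, g: True, l: False}
  {a: True, l: False, g: False}
  {g: True, l: True, a: False}
  {l: True, g: False, a: False}
  {a: True, l: True, g: True}


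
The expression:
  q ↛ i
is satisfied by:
  {q: True, i: False}


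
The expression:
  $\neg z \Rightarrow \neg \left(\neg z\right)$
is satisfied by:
  {z: True}


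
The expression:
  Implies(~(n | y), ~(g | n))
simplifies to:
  n | y | ~g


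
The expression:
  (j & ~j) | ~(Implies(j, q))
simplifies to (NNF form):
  j & ~q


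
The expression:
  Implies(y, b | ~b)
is always true.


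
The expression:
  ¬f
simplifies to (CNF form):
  ¬f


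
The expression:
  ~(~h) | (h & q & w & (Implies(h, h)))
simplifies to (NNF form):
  h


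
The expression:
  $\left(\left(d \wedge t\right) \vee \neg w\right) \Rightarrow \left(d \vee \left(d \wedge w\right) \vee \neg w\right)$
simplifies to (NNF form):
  $\text{True}$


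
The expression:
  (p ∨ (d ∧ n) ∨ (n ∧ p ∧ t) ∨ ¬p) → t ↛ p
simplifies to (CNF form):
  t ∧ ¬p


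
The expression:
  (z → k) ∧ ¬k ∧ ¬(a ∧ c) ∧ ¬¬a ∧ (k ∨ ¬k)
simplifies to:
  a ∧ ¬c ∧ ¬k ∧ ¬z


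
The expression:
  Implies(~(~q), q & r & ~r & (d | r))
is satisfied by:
  {q: False}


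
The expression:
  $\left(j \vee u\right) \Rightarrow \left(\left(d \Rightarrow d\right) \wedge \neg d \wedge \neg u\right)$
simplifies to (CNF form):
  $\neg u \wedge \left(\neg d \vee \neg j\right)$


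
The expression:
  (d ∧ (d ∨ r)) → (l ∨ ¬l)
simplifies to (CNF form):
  True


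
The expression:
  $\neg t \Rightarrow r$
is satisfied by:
  {r: True, t: True}
  {r: True, t: False}
  {t: True, r: False}


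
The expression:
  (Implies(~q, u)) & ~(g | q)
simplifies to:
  u & ~g & ~q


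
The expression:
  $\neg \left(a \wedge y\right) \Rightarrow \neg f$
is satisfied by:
  {a: True, y: True, f: False}
  {a: True, y: False, f: False}
  {y: True, a: False, f: False}
  {a: False, y: False, f: False}
  {f: True, a: True, y: True}


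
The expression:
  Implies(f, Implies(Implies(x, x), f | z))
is always true.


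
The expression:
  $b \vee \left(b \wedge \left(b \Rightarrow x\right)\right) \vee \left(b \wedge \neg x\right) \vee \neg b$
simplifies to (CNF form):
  $\text{True}$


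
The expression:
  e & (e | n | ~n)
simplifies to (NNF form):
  e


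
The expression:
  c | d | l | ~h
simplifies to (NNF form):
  c | d | l | ~h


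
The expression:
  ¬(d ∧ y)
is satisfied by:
  {d: False, y: False}
  {y: True, d: False}
  {d: True, y: False}


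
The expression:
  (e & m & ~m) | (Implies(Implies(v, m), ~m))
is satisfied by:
  {m: False}


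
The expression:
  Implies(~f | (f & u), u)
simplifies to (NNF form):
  f | u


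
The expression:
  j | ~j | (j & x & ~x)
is always true.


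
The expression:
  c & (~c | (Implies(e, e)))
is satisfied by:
  {c: True}


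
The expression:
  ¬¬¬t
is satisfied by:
  {t: False}


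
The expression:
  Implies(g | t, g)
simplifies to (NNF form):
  g | ~t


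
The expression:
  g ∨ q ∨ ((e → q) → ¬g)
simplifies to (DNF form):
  True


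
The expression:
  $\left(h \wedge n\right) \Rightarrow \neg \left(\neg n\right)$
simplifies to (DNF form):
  $\text{True}$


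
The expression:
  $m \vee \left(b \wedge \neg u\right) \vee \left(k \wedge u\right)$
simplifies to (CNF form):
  $\left(b \vee k \vee m\right) \wedge \left(b \vee m \vee u\right) \wedge \left(k \vee m \vee \neg u\right) \wedge \left(m \vee u \vee \neg u\right)$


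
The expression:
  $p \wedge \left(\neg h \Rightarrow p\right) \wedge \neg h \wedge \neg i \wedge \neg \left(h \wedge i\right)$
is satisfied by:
  {p: True, i: False, h: False}


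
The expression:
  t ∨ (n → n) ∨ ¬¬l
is always true.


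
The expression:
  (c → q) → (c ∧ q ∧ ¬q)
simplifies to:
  c ∧ ¬q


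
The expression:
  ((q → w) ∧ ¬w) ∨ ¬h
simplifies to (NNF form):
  (¬q ∧ ¬w) ∨ ¬h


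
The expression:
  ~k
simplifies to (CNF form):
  ~k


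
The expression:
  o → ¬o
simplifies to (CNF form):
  ¬o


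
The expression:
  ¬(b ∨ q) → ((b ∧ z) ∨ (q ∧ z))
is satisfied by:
  {b: True, q: True}
  {b: True, q: False}
  {q: True, b: False}


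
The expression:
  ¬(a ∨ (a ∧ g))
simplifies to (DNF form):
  ¬a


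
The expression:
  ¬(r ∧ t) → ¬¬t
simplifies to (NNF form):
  t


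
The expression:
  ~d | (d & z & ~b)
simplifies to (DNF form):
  ~d | (z & ~b)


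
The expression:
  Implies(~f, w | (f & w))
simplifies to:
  f | w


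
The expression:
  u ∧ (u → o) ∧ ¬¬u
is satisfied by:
  {u: True, o: True}


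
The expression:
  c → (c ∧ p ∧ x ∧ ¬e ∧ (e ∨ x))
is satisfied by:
  {x: True, p: True, c: False, e: False}
  {x: True, p: False, c: False, e: False}
  {p: True, e: False, x: False, c: False}
  {e: False, p: False, x: False, c: False}
  {e: True, x: True, p: True, c: False}
  {e: True, x: True, p: False, c: False}
  {e: True, p: True, x: False, c: False}
  {e: True, p: False, x: False, c: False}
  {c: True, x: True, p: True, e: False}


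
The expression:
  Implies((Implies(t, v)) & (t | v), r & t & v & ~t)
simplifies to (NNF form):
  ~v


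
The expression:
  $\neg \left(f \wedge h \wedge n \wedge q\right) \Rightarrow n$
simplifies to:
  $n$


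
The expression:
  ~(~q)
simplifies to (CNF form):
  q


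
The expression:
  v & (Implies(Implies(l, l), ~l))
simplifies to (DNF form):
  v & ~l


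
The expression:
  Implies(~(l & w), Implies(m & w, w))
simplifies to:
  True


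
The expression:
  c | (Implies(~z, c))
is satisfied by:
  {z: True, c: True}
  {z: True, c: False}
  {c: True, z: False}


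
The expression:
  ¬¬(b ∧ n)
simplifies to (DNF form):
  b ∧ n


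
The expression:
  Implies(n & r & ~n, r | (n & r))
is always true.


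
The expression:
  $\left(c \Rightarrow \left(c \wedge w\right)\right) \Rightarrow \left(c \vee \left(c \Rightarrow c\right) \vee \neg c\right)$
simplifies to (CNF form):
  $\text{True}$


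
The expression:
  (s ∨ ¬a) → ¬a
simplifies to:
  ¬a ∨ ¬s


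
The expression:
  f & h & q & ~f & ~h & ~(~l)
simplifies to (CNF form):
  False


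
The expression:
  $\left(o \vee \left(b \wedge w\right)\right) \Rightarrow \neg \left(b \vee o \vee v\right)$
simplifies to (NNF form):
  $\neg o \wedge \left(\neg b \vee \neg w\right)$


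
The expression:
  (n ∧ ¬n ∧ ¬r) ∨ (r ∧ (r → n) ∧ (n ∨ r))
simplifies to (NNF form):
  n ∧ r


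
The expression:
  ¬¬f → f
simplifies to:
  True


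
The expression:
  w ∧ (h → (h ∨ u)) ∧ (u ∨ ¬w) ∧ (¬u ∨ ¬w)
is never true.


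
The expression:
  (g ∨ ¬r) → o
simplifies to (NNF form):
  o ∨ (r ∧ ¬g)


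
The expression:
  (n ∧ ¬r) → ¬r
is always true.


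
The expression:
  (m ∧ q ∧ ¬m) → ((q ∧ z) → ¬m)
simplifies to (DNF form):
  True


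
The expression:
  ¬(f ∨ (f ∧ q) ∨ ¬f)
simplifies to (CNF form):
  False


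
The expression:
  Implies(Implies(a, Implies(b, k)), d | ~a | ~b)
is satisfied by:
  {d: True, k: False, a: False, b: False}
  {d: False, k: False, a: False, b: False}
  {b: True, d: True, k: False, a: False}
  {b: True, d: False, k: False, a: False}
  {d: True, a: True, b: False, k: False}
  {a: True, b: False, k: False, d: False}
  {b: True, a: True, d: True, k: False}
  {b: True, a: True, d: False, k: False}
  {d: True, k: True, b: False, a: False}
  {k: True, b: False, a: False, d: False}
  {d: True, b: True, k: True, a: False}
  {b: True, k: True, d: False, a: False}
  {d: True, a: True, k: True, b: False}
  {a: True, k: True, b: False, d: False}
  {b: True, a: True, k: True, d: True}


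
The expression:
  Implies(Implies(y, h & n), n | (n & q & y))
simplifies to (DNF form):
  n | y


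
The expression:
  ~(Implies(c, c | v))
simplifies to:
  False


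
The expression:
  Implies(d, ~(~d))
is always true.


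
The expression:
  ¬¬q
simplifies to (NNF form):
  q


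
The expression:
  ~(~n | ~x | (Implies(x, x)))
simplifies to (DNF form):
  False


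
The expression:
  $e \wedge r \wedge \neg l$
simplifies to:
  $e \wedge r \wedge \neg l$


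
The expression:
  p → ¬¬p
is always true.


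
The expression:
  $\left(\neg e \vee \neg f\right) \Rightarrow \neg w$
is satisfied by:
  {f: True, e: True, w: False}
  {f: True, e: False, w: False}
  {e: True, f: False, w: False}
  {f: False, e: False, w: False}
  {f: True, w: True, e: True}


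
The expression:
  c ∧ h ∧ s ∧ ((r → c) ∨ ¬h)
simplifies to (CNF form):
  c ∧ h ∧ s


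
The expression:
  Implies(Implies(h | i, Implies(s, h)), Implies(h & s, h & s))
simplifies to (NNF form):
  True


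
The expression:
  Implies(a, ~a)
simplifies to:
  ~a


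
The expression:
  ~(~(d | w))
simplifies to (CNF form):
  d | w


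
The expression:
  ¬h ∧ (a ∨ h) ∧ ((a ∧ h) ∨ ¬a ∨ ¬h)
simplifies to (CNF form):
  a ∧ ¬h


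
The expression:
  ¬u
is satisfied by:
  {u: False}


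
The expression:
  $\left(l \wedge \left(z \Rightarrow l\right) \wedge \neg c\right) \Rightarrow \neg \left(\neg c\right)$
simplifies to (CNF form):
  $c \vee \neg l$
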